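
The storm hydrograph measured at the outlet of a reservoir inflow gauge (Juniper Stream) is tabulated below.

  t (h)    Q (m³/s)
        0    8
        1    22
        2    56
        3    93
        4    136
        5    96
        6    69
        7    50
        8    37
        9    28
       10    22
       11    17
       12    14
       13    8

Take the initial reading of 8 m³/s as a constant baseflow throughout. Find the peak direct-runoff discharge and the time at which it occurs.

Q_p = 128.0 m³/s at t = 4 h

Subtracting baseflow gives direct-runoff ordinates: 0.0, 14.0, 48.0, 85.0, 128.0, 88.0, 61.0, 42.0, 29.0, 20.0, 14.0, 9.0, 6.0, 0.0 m³/s.
The maximum is 128.0 m³/s, occurring at the reading for t = 4 h.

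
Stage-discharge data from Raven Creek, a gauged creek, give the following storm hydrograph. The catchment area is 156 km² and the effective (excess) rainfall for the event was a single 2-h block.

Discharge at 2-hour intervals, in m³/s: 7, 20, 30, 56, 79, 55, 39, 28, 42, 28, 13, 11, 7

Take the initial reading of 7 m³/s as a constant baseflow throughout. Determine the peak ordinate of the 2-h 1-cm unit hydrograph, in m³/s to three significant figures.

Direct runoff: 0.0, 13.0, 23.0, 49.0, 72.0, 48.0, 32.0, 21.0, 35.0, 21.0, 6.0, 4.0, 0.0 m³/s; ΣQ_DR = 324.0 m³/s, peak = 72.0 m³/s.
Runoff depth d = ΣQ_DR·Δt / A = 324.0 × 7200 / (156 km²) = 14.95 mm.
The 1-cm UH is the DRH scaled by (10 mm)/d, so U_p = 72.0 × 10/14.95 = 48.1 m³/s.

U_p ≈ 48.1 m³/s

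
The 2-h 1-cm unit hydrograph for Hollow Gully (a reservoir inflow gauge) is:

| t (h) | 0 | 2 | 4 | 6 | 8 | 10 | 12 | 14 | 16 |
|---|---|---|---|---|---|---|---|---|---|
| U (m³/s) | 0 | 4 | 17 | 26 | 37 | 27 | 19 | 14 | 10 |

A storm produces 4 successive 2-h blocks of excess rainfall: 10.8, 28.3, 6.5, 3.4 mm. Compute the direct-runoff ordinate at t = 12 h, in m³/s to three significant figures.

Q ≈ 130 m³/s

By discrete convolution, Q_j = Σ (P_i / 10 mm) · U_{j−i}.
At t = 12 h (j=6): Q = (10.8/10)·19 + (28.3/10)·27 + (6.5/10)·37 + (3.4/10)·26 = 130 m³/s.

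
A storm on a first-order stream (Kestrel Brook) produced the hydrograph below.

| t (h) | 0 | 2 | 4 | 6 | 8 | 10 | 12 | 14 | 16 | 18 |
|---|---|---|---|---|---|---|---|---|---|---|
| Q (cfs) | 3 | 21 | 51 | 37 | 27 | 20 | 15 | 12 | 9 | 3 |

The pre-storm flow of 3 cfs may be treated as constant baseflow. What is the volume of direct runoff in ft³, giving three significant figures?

Direct-runoff ordinates (Q − Q_b): 0.0, 18.0, 48.0, 34.0, 24.0, 17.0, 12.0, 9.0, 6.0, 0.0 cfs.
ΣQ_DR = 168.0 cfs.
With Δt = 2 h = 7200 s, V = ΣQ_DR · Δt = 168.0 × 7200 = 1.21 × 10^6 ft³.

V ≈ 1.21 × 10^6 ft³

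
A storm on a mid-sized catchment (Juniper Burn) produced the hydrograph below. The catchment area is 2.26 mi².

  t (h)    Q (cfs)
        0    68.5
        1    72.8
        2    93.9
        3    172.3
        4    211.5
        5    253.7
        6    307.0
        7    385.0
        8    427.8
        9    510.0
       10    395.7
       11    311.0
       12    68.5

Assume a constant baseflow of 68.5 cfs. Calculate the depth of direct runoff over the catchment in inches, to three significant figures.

Direct runoff: 0.0, 4.3, 25.4, 103.8, 143.0, 185.2, 238.5, 316.5, 359.3, 441.5, 327.2, 242.5, 0.0 cfs; ΣQ_DR = 2387 cfs.
V = ΣQ_DR · Δt = 2387 × 3600 s = 8.594 × 10^6 ft³.
Over A = 2.26 mi², depth = V / A = 1.64 in.

d ≈ 1.64 in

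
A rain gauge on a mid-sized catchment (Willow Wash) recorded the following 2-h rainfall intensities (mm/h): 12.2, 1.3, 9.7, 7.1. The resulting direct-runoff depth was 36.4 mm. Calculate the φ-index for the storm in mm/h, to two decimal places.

φ ≈ 3.60 mm/h

Only the 3 blocks with intensity above φ contribute runoff: 12.2, 9.7, 7.1 mm/h.
Σ(I−φ)·Δt = d  ⇒  (12.2+9.7+7.1 − 3φ)·2 = 36.4
φ = (29.00 − 36.4/2) / 3 = 3.60 mm/h.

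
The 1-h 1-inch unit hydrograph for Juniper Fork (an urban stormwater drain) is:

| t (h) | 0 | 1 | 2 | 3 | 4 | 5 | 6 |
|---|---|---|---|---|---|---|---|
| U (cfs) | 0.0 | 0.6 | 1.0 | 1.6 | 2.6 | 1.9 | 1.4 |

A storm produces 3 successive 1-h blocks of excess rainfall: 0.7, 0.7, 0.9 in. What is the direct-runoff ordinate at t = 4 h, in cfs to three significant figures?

Q ≈ 3.84 cfs

By discrete convolution, Q_j = Σ (P_i / 1 in) · U_{j−i}.
At t = 4 h (j=4): Q = (0.7/1)·2.6 + (0.7/1)·1.6 + (0.9/1)·1.0 = 3.84 cfs.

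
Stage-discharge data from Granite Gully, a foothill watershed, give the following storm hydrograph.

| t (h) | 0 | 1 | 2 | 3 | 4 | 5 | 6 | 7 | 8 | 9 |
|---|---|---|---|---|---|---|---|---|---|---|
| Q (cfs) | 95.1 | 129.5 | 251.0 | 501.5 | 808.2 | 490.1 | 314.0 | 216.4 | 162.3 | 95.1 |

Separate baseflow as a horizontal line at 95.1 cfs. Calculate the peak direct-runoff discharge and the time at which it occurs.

Subtracting baseflow gives direct-runoff ordinates: 0.0, 34.4, 155.9, 406.4, 713.1, 395.0, 218.9, 121.3, 67.2, 0.0 cfs.
The maximum is 713.1 cfs, occurring at the reading for t = 4 h.

Q_p = 713.1 cfs at t = 4 h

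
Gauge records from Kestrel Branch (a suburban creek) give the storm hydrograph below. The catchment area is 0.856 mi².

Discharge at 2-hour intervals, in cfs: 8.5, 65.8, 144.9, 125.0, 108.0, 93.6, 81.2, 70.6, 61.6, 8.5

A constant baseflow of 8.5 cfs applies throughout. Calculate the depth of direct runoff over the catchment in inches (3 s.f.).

d ≈ 2.47 in

Direct runoff: 0.0, 57.3, 136.4, 116.5, 99.5, 85.1, 72.7, 62.1, 53.1, 0.0 cfs; ΣQ_DR = 682.7 cfs.
V = ΣQ_DR · Δt = 682.7 × 7200 s = 4.915 × 10^6 ft³.
Over A = 0.856 mi², depth = V / A = 2.47 in.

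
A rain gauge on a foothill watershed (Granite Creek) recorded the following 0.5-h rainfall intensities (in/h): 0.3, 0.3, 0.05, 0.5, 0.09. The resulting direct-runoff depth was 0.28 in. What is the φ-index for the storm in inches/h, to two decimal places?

φ ≈ 0.18 in/h

Only the 3 blocks with intensity above φ contribute runoff: 0.3, 0.3, 0.5 in/h.
Σ(I−φ)·Δt = d  ⇒  (0.3+0.3+0.5 − 3φ)·0.5 = 0.28
φ = (1.100 − 0.28/0.5) / 3 = 0.18 in/h.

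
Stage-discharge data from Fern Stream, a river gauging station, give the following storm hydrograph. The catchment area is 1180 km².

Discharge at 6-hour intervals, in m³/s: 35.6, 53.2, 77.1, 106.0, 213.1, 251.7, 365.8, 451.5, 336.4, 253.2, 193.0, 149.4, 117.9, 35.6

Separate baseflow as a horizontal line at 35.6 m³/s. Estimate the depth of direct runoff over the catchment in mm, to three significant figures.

Direct runoff: 0.0, 17.6, 41.5, 70.4, 177.5, 216.1, 330.2, 415.9, 300.8, 217.6, 157.4, 113.8, 82.3, 0.0 m³/s; ΣQ_DR = 2141 m³/s.
V = ΣQ_DR · Δt = 2141 × 21600 s = 4.625 × 10^7 m³.
Over A = 1180 km², depth = V / A = 39.2 mm.

d ≈ 39.2 mm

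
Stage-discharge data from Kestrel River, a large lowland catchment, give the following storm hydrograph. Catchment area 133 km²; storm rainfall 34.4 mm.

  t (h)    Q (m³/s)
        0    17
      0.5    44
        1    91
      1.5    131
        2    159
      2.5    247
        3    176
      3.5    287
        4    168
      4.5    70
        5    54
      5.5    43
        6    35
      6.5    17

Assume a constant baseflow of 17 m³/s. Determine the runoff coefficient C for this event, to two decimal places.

C ≈ 0.51

ΣQ_DR = 1301 m³/s; V = ΣQ_DR·Δt = 2.342 × 10^6 m³.
Runoff depth d = V / A = 17.61 mm.
C = d / P = 17.61 / 34.4 = 0.51.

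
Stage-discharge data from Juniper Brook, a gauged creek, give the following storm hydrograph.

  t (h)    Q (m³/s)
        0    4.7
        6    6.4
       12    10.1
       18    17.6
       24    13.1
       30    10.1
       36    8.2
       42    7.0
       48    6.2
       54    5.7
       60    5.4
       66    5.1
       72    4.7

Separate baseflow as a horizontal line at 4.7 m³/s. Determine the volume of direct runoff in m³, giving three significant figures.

V ≈ 9.33 × 10^5 m³

Direct-runoff ordinates (Q − Q_b): 0.0, 1.7, 5.4, 12.9, 8.4, 5.4, 3.5, 2.3, 1.5, 1.0, 0.7, 0.4, 0.0 m³/s.
ΣQ_DR = 43.20 m³/s.
With Δt = 6 h = 21600 s, V = ΣQ_DR · Δt = 43.20 × 21600 = 9.33 × 10^5 m³.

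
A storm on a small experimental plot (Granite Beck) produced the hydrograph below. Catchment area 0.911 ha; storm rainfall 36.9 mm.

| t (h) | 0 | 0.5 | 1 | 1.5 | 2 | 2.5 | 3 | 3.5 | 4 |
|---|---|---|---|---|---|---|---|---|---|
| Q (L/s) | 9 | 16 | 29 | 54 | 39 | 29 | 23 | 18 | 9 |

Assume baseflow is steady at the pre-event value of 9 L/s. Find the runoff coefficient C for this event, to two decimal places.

C ≈ 0.78

ΣQ_DR = 145.0 L/s; V = ΣQ_DR·Δt = 2.610 × 10^5 L.
Runoff depth d = V / A = 28.65 mm.
C = d / P = 28.65 / 36.9 = 0.78.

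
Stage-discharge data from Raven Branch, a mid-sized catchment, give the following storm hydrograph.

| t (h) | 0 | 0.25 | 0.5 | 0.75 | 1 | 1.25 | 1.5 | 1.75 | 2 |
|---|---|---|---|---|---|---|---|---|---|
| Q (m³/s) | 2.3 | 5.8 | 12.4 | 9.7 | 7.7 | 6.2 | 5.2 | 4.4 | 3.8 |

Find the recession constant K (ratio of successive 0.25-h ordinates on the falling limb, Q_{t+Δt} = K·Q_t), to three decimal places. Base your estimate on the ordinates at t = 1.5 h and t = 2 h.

K ≈ 0.855

Using the recession-limb readings at t = 1.5 h and t = 2 h: Q falls from 5.2 to 3.8 m³/s over 2 intervals.
K = (Q₂/Q₁)^(1/2) = (3.8/5.2)^(1/2) = 0.855.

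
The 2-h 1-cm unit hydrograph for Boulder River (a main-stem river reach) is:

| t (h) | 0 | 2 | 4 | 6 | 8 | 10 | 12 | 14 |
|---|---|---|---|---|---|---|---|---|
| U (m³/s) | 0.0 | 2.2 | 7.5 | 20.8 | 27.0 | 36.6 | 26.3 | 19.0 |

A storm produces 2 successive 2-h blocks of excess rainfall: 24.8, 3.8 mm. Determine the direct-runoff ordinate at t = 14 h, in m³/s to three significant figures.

Q ≈ 57.1 m³/s

By discrete convolution, Q_j = Σ (P_i / 10 mm) · U_{j−i}.
At t = 14 h (j=7): Q = (24.8/10)·19.0 + (3.8/10)·26.3 = 57.1 m³/s.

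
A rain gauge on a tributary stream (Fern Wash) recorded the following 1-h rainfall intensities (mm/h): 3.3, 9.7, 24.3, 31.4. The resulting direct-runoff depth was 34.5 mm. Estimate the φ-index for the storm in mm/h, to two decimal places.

Only the 2 blocks with intensity above φ contribute runoff: 24.3, 31.4 mm/h.
Σ(I−φ)·Δt = d  ⇒  (24.3+31.4 − 2φ)·1 = 34.5
φ = (55.70 − 34.5/1) / 2 = 10.60 mm/h.

φ ≈ 10.60 mm/h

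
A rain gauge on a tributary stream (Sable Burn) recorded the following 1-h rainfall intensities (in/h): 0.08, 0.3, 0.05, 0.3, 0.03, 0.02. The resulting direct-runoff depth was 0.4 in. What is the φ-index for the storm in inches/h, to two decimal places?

φ ≈ 0.10 in/h

Only the 2 blocks with intensity above φ contribute runoff: 0.3, 0.3 in/h.
Σ(I−φ)·Δt = d  ⇒  (0.3+0.3 − 2φ)·1 = 0.4
φ = (0.6000 − 0.4/1) / 2 = 0.10 in/h.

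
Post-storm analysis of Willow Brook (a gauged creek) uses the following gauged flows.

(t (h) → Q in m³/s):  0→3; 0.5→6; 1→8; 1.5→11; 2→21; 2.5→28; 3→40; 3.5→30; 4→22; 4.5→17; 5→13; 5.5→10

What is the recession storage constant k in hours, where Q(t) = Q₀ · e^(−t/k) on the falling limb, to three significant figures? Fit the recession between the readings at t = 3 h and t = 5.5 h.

On the falling limb, Q drops from 40 to 10 m³/s between t = 3 h and t = 5.5 h (Δt = 2.5 h).
k = −Δt / ln(Q₂/Q₁) = −2.5 / ln(10/40) = 1.80 h.

k ≈ 1.80 h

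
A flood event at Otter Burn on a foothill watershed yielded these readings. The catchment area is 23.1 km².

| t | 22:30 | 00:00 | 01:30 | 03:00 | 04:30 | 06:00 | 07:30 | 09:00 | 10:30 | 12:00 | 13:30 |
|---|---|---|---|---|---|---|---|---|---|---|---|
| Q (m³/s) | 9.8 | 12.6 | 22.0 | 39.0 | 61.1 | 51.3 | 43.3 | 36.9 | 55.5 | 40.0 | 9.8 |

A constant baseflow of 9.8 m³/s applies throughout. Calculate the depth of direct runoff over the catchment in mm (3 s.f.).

d ≈ 63.9 mm

Direct runoff: 0.0, 2.8, 12.2, 29.2, 51.3, 41.5, 33.5, 27.1, 45.7, 30.2, 0.0 m³/s; ΣQ_DR = 273.5 m³/s.
V = ΣQ_DR · Δt = 273.5 × 5400 s = 1.477 × 10^6 m³.
Over A = 23.1 km², depth = V / A = 63.9 mm.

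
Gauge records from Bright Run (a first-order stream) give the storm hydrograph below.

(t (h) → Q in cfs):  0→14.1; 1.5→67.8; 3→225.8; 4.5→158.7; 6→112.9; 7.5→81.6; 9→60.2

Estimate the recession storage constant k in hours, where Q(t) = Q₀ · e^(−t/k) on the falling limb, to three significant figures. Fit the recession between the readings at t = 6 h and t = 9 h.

k ≈ 4.77 h

On the falling limb, Q drops from 112.9 to 60.2 cfs between t = 6 h and t = 9 h (Δt = 3 h).
k = −Δt / ln(Q₂/Q₁) = −3 / ln(60.2/112.9) = 4.77 h.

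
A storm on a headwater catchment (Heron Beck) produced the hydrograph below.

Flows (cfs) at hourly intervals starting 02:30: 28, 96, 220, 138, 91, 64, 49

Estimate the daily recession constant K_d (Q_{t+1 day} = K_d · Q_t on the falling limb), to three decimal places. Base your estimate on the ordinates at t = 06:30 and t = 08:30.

K_d ≈ 0.001

Between t = 06:30 and t = 08:30 the flow falls from 91 to 49 cfs over 2×1 h = 2 h.
Per-interval ratio K = (49/91)^(1/2) = 0.7338; K_d = K^(24/1) = 0.001.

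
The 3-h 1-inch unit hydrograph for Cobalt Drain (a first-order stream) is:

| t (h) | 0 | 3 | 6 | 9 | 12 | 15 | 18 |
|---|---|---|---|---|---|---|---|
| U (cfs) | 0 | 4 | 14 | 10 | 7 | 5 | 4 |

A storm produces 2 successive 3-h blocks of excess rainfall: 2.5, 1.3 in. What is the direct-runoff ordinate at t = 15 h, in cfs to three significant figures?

By discrete convolution, Q_j = Σ (P_i / 1 in) · U_{j−i}.
At t = 15 h (j=5): Q = (2.5/1)·5 + (1.3/1)·7 = 21.6 cfs.

Q ≈ 21.6 cfs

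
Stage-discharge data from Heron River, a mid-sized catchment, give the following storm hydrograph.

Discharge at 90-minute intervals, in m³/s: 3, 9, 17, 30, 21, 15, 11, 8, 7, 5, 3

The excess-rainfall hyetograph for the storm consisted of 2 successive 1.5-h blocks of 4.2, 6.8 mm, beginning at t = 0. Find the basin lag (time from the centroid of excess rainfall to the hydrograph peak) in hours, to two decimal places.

Centroid of excess rainfall: t_c = Σ P_i·t̄_i / ΣP_i = 1.6773 h (block centres at 0.75, 2.25 h).
Hydrograph peak occurs at t = 4.5 h, so basin lag t_L = 4.5 − 1.6773 = 2.82 h.

t_L ≈ 2.82 h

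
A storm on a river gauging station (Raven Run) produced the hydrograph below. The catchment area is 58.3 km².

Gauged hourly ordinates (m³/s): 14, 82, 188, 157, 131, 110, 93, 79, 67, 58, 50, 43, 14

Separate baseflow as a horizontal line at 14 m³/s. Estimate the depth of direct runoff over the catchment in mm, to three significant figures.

d ≈ 55.8 mm

Direct runoff: 0.0, 68.0, 174.0, 143.0, 117.0, 96.0, 79.0, 65.0, 53.0, 44.0, 36.0, 29.0, 0.0 m³/s; ΣQ_DR = 904.0 m³/s.
V = ΣQ_DR · Δt = 904.0 × 3600 s = 3.254 × 10^6 m³.
Over A = 58.3 km², depth = V / A = 55.8 mm.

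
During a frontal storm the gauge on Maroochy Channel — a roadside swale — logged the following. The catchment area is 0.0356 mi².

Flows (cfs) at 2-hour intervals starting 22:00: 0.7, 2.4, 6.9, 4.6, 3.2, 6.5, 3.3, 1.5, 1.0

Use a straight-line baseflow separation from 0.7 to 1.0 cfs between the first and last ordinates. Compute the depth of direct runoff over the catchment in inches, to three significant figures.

d ≈ 1.95 in

Direct runoff: 0.00, 1.66, 6.12, 3.79, 2.35, 5.61, 2.38, 0.54, 0.00 cfs; ΣQ_DR = 22.45 cfs.
V = ΣQ_DR · Δt = 22.45 × 7200 s = 1.616 × 10^5 ft³.
Over A = 0.0356 mi², depth = V / A = 1.95 in.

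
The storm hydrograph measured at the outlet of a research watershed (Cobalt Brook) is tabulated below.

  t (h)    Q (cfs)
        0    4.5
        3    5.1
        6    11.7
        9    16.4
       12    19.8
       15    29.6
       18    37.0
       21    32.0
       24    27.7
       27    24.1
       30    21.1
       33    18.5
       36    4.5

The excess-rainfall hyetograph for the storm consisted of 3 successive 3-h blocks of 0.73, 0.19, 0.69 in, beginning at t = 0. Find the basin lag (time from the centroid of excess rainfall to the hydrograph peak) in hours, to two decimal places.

t_L ≈ 13.57 h

Centroid of excess rainfall: t_c = Σ P_i·t̄_i / ΣP_i = 4.4255 h (block centres at 1.5, 4.5, 7.5 h).
Hydrograph peak occurs at t = 18 h, so basin lag t_L = 18 − 4.4255 = 13.57 h.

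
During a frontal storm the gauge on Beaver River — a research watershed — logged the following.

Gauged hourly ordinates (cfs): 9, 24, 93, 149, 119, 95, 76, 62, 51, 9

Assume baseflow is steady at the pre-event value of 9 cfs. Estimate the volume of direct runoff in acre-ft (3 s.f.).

V ≈ 49.3 acre-ft

Direct-runoff ordinates (Q − Q_b): 0.0, 15.0, 84.0, 140.0, 110.0, 86.0, 67.0, 53.0, 42.0, 0.0 cfs.
ΣQ_DR = 597.0 cfs.
With Δt = 1 h = 3600 s, V = ΣQ_DR · Δt = 597.0 × 3600 = 2.15 × 10^6 ft³ = 49.3 acre-ft.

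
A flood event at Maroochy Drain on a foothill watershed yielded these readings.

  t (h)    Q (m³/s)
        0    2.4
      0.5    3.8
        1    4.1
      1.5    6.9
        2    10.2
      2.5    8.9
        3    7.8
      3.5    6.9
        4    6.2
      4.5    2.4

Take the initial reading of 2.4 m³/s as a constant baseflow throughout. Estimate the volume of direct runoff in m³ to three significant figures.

Direct-runoff ordinates (Q − Q_b): 0.0, 1.4, 1.7, 4.5, 7.8, 6.5, 5.4, 4.5, 3.8, 0.0 m³/s.
ΣQ_DR = 35.60 m³/s.
With Δt = 0.5 h = 1800 s, V = ΣQ_DR · Δt = 35.60 × 1800 = 64100 m³.

V ≈ 64100 m³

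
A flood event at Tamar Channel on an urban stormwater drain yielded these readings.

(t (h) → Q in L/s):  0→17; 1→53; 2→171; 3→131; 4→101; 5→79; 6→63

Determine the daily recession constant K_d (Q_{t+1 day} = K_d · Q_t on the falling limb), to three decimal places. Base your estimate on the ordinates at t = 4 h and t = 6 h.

K_d ≈ 0.003

Between t = 4 h and t = 6 h the flow falls from 101 to 63 L/s over 2×1 h = 2 h.
Per-interval ratio K = (63/101)^(1/2) = 0.7898; K_d = K^(24/1) = 0.003.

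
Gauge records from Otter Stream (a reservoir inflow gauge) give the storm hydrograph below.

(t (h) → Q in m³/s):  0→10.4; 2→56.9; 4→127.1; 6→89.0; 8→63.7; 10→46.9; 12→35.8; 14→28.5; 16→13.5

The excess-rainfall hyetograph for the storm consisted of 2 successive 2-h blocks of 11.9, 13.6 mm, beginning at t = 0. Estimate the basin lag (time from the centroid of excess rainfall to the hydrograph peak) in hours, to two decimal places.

t_L ≈ 1.93 h

Centroid of excess rainfall: t_c = Σ P_i·t̄_i / ΣP_i = 2.0667 h (block centres at 1, 3 h).
Hydrograph peak occurs at t = 4 h, so basin lag t_L = 4 − 2.0667 = 1.93 h.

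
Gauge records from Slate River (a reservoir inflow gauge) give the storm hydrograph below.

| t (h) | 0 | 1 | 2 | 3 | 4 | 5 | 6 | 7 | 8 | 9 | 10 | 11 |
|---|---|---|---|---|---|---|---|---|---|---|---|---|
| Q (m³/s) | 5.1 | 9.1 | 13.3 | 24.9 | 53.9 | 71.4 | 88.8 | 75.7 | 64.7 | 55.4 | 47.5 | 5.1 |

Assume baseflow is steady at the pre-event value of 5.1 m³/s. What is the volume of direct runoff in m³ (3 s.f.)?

Direct-runoff ordinates (Q − Q_b): 0.0, 4.0, 8.2, 19.8, 48.8, 66.3, 83.7, 70.6, 59.6, 50.3, 42.4, 0.0 m³/s.
ΣQ_DR = 453.7 m³/s.
With Δt = 1 h = 3600 s, V = ΣQ_DR · Δt = 453.7 × 3600 = 1.63 × 10^6 m³.

V ≈ 1.63 × 10^6 m³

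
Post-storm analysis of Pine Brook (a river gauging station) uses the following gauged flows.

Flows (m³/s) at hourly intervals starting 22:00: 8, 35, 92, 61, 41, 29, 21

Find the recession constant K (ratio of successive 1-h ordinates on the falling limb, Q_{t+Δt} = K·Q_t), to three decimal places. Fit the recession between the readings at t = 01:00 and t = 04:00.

Using the recession-limb readings at t = 01:00 and t = 04:00: Q falls from 61 to 21 m³/s over 3 intervals.
K = (Q₂/Q₁)^(1/3) = (21/61)^(1/3) = 0.701.

K ≈ 0.701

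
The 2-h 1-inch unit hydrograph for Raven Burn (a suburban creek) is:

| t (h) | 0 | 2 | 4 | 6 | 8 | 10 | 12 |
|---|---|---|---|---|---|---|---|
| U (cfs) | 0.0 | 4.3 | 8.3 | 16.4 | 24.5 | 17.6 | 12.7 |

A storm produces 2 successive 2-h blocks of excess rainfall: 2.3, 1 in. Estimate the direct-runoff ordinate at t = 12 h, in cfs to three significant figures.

By discrete convolution, Q_j = Σ (P_i / 1 in) · U_{j−i}.
At t = 12 h (j=6): Q = (2.3/1)·12.7 + (1/1)·17.6 = 46.8 cfs.

Q ≈ 46.8 cfs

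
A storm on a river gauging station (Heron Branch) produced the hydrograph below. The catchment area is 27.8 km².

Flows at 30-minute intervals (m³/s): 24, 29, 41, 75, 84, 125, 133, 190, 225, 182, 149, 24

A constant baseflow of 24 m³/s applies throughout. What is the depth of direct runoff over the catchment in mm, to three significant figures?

d ≈ 64.3 mm

Direct runoff: 0.0, 5.0, 17.0, 51.0, 60.0, 101.0, 109.0, 166.0, 201.0, 158.0, 125.0, 0.0 m³/s; ΣQ_DR = 993.0 m³/s.
V = ΣQ_DR · Δt = 993.0 × 1800 s = 1.787 × 10^6 m³.
Over A = 27.8 km², depth = V / A = 64.3 mm.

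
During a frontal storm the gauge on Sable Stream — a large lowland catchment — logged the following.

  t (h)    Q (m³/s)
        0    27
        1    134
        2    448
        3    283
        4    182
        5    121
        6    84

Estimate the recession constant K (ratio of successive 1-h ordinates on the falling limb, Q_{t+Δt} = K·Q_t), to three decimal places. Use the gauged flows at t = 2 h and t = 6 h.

K ≈ 0.658

Using the recession-limb readings at t = 2 h and t = 6 h: Q falls from 448 to 84 m³/s over 4 intervals.
K = (Q₂/Q₁)^(1/4) = (84/448)^(1/4) = 0.658.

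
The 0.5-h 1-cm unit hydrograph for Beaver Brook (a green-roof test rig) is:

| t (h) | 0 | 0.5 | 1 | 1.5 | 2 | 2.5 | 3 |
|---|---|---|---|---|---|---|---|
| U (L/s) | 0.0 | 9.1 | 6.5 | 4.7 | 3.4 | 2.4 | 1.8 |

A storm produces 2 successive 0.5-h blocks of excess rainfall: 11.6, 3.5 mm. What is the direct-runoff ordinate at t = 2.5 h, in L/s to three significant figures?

By discrete convolution, Q_j = Σ (P_i / 10 mm) · U_{j−i}.
At t = 2.5 h (j=5): Q = (11.6/10)·2.4 + (3.5/10)·3.4 = 3.97 L/s.

Q ≈ 3.97 L/s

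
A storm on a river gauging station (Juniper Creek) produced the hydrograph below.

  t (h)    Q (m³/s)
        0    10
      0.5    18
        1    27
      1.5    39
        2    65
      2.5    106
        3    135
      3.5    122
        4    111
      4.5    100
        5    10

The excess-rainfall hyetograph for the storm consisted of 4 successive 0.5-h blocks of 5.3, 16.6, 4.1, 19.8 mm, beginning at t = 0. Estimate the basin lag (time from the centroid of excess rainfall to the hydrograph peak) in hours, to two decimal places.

Centroid of excess rainfall: t_c = Σ P_i·t̄_i / ΣP_i = 1.1692 h (block centres at 0.25, 0.75, 1.25, 1.75 h).
Hydrograph peak occurs at t = 3 h, so basin lag t_L = 3 − 1.1692 = 1.83 h.

t_L ≈ 1.83 h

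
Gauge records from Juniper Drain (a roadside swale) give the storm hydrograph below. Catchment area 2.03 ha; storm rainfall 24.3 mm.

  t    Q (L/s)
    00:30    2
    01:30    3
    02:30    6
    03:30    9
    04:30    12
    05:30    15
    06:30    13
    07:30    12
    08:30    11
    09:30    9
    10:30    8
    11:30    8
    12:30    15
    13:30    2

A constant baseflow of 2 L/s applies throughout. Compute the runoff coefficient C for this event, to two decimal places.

ΣQ_DR = 97.00 L/s; V = ΣQ_DR·Δt = 3.492 × 10^5 L.
Runoff depth d = V / A = 17.20 mm.
C = d / P = 17.20 / 24.3 = 0.71.

C ≈ 0.71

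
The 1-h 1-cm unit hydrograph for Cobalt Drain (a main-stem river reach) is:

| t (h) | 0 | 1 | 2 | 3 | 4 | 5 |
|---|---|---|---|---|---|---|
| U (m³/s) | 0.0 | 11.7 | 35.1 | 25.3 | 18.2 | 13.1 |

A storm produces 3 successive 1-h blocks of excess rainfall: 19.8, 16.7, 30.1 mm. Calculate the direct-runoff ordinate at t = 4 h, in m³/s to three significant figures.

By discrete convolution, Q_j = Σ (P_i / 10 mm) · U_{j−i}.
At t = 4 h (j=4): Q = (19.8/10)·18.2 + (16.7/10)·25.3 + (30.1/10)·35.1 = 184 m³/s.

Q ≈ 184 m³/s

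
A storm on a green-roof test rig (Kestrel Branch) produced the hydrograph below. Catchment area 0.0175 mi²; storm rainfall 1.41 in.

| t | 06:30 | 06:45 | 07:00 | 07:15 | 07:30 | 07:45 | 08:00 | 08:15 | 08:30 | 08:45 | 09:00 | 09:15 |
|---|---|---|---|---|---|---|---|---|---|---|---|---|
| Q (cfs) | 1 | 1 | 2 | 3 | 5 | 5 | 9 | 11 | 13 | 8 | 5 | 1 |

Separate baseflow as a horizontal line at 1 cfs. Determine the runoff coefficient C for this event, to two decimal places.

C ≈ 0.82

ΣQ_DR = 52.00 cfs; V = ΣQ_DR·Δt = 46800 ft³.
Runoff depth d = V / A = 1.151 in.
C = d / P = 1.151 / 1.41 = 0.82.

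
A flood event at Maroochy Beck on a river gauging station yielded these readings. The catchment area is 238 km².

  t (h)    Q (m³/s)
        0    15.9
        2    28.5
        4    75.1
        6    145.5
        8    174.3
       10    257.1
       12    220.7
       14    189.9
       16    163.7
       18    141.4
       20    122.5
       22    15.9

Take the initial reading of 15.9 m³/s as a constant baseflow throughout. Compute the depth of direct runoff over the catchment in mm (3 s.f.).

Direct runoff: 0.0, 12.6, 59.2, 129.6, 158.4, 241.2, 204.8, 174.0, 147.8, 125.5, 106.6, 0.0 m³/s; ΣQ_DR = 1360 m³/s.
V = ΣQ_DR · Δt = 1360 × 7200 s = 9.790 × 10^6 m³.
Over A = 238 km², depth = V / A = 41.1 mm.

d ≈ 41.1 mm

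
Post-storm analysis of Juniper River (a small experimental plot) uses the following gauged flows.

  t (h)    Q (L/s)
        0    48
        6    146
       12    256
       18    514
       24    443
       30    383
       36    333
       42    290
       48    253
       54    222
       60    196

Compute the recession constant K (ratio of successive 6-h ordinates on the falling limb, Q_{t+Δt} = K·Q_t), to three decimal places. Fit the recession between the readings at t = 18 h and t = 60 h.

Using the recession-limb readings at t = 18 h and t = 60 h: Q falls from 514 to 196 L/s over 7 intervals.
K = (Q₂/Q₁)^(1/7) = (196/514)^(1/7) = 0.871.

K ≈ 0.871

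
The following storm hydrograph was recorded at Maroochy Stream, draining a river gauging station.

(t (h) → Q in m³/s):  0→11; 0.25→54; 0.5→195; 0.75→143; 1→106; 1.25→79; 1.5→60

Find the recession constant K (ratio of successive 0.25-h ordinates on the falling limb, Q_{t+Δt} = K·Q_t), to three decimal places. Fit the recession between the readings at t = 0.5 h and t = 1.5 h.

Using the recession-limb readings at t = 0.5 h and t = 1.5 h: Q falls from 195 to 60 m³/s over 4 intervals.
K = (Q₂/Q₁)^(1/4) = (60/195)^(1/4) = 0.745.

K ≈ 0.745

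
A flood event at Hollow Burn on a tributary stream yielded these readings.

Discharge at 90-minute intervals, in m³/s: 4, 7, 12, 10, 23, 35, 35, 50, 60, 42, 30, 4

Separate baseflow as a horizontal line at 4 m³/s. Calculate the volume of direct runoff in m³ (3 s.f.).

Direct-runoff ordinates (Q − Q_b): 0.0, 3.0, 8.0, 6.0, 19.0, 31.0, 31.0, 46.0, 56.0, 38.0, 26.0, 0.0 m³/s.
ΣQ_DR = 264.0 m³/s.
With Δt = 1.5 h = 5400 s, V = ΣQ_DR · Δt = 264.0 × 5400 = 1.43 × 10^6 m³.

V ≈ 1.43 × 10^6 m³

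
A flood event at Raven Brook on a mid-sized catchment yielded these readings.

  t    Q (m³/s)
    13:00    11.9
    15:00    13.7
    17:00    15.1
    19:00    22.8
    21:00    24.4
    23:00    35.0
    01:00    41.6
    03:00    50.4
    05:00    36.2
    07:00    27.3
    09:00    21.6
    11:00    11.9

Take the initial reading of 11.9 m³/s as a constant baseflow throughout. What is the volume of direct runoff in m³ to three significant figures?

V ≈ 1.22 × 10^6 m³

Direct-runoff ordinates (Q − Q_b): 0.0, 1.8, 3.2, 10.9, 12.5, 23.1, 29.7, 38.5, 24.3, 15.4, 9.7, 0.0 m³/s.
ΣQ_DR = 169.1 m³/s.
With Δt = 2 h = 7200 s, V = ΣQ_DR · Δt = 169.1 × 7200 = 1.22 × 10^6 m³.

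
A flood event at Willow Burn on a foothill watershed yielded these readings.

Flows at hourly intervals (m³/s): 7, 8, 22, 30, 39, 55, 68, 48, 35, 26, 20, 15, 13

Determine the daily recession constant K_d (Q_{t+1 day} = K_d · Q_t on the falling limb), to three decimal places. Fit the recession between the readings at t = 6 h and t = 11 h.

K_d ≈ 0.001

Between t = 6 h and t = 11 h the flow falls from 68 to 15 m³/s over 5×1 h = 5 h.
Per-interval ratio K = (15/68)^(1/5) = 0.7391; K_d = K^(24/1) = 0.001.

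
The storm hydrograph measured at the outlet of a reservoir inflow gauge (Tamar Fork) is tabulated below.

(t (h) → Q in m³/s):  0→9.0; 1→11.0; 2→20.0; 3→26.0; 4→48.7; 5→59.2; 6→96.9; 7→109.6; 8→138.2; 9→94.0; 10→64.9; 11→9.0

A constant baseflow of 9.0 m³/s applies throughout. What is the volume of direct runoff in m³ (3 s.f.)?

Direct-runoff ordinates (Q − Q_b): 0.0, 2.0, 11.0, 17.0, 39.7, 50.2, 87.9, 100.6, 129.2, 85.0, 55.9, 0.0 m³/s.
ΣQ_DR = 578.5 m³/s.
With Δt = 1 h = 3600 s, V = ΣQ_DR · Δt = 578.5 × 3600 = 2.08 × 10^6 m³.

V ≈ 2.08 × 10^6 m³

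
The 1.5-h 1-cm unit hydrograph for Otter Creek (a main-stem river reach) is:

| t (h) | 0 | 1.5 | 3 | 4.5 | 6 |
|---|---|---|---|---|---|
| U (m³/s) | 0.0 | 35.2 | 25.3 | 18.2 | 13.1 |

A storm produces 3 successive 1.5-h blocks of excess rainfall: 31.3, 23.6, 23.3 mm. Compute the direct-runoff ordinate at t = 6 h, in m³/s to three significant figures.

By discrete convolution, Q_j = Σ (P_i / 10 mm) · U_{j−i}.
At t = 6 h (j=4): Q = (31.3/10)·13.1 + (23.6/10)·18.2 + (23.3/10)·25.3 = 143 m³/s.

Q ≈ 143 m³/s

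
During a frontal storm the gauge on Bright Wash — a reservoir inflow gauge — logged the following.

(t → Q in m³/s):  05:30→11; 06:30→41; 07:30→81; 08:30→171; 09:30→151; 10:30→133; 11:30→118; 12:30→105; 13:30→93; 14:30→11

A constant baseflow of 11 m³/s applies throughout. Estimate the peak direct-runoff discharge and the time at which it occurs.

Q_p = 160.0 m³/s at t = 08:30

Subtracting baseflow gives direct-runoff ordinates: 0.0, 30.0, 70.0, 160.0, 140.0, 122.0, 107.0, 94.0, 82.0, 0.0 m³/s.
The maximum is 160.0 m³/s, occurring at the reading for t = 08:30.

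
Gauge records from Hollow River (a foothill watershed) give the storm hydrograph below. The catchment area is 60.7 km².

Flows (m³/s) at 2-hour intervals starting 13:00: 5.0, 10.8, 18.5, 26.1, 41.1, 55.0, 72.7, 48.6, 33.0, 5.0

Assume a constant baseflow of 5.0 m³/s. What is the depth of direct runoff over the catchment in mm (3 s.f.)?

d ≈ 31.5 mm

Direct runoff: 0.0, 5.8, 13.5, 21.1, 36.1, 50.0, 67.7, 43.6, 28.0, 0.0 m³/s; ΣQ_DR = 265.8 m³/s.
V = ΣQ_DR · Δt = 265.8 × 7200 s = 1.914 × 10^6 m³.
Over A = 60.7 km², depth = V / A = 31.5 mm.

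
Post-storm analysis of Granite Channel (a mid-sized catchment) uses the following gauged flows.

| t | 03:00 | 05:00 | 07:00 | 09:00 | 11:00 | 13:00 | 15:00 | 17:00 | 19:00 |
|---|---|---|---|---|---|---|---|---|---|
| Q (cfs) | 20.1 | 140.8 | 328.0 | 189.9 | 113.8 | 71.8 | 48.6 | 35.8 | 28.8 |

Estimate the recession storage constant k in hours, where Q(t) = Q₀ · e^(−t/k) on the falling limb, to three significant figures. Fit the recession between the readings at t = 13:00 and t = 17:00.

k ≈ 5.75 h

On the falling limb, Q drops from 71.8 to 35.8 cfs between t = 13:00 and t = 17:00 (Δt = 4 h).
k = −Δt / ln(Q₂/Q₁) = −4 / ln(35.8/71.8) = 5.75 h.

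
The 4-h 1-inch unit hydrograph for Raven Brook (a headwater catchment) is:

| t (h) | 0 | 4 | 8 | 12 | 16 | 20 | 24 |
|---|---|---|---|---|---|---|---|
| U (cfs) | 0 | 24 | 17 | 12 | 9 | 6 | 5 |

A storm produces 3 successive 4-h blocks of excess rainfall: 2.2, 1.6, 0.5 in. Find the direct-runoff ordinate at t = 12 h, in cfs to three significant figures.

Q ≈ 65.6 cfs

By discrete convolution, Q_j = Σ (P_i / 1 in) · U_{j−i}.
At t = 12 h (j=3): Q = (2.2/1)·12 + (1.6/1)·17 + (0.5/1)·24 = 65.6 cfs.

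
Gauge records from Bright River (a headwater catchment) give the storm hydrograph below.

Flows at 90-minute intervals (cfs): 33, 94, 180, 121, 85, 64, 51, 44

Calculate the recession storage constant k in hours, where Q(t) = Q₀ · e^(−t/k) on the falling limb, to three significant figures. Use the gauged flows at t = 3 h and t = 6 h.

k ≈ 4.00 h

On the falling limb, Q drops from 180 to 85 cfs between t = 3 h and t = 6 h (Δt = 3 h).
k = −Δt / ln(Q₂/Q₁) = −3 / ln(85/180) = 4.00 h.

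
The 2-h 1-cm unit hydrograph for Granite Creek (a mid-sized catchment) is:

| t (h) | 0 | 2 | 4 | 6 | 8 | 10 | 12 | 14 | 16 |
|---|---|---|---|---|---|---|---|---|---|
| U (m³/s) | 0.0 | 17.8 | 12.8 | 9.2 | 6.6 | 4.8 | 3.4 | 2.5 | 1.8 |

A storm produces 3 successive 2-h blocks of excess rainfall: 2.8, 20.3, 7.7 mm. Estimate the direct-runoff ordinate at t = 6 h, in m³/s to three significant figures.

Q ≈ 42.3 m³/s

By discrete convolution, Q_j = Σ (P_i / 10 mm) · U_{j−i}.
At t = 6 h (j=3): Q = (2.8/10)·9.2 + (20.3/10)·12.8 + (7.7/10)·17.8 = 42.3 m³/s.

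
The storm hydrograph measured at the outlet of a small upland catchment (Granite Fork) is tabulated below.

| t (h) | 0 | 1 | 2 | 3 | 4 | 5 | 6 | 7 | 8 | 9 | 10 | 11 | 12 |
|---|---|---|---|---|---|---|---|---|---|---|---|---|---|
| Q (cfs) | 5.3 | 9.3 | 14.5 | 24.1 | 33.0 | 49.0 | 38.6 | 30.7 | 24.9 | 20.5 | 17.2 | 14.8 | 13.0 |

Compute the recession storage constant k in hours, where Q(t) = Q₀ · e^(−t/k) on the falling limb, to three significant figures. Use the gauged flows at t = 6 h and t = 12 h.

k ≈ 5.51 h

On the falling limb, Q drops from 38.6 to 13.0 cfs between t = 6 h and t = 12 h (Δt = 6 h).
k = −Δt / ln(Q₂/Q₁) = −6 / ln(13.0/38.6) = 5.51 h.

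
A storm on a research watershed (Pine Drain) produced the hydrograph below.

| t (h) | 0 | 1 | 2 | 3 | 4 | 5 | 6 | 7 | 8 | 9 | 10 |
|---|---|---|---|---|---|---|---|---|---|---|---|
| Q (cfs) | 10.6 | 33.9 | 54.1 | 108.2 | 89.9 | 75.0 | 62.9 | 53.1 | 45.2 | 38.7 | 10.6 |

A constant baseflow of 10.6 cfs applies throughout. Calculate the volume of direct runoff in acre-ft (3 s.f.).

Direct-runoff ordinates (Q − Q_b): 0.0, 23.3, 43.5, 97.6, 79.3, 64.4, 52.3, 42.5, 34.6, 28.1, 0.0 cfs.
ΣQ_DR = 465.6 cfs.
With Δt = 1 h = 3600 s, V = ΣQ_DR · Δt = 465.6 × 3600 = 1.68 × 10^6 ft³ = 38.5 acre-ft.

V ≈ 38.5 acre-ft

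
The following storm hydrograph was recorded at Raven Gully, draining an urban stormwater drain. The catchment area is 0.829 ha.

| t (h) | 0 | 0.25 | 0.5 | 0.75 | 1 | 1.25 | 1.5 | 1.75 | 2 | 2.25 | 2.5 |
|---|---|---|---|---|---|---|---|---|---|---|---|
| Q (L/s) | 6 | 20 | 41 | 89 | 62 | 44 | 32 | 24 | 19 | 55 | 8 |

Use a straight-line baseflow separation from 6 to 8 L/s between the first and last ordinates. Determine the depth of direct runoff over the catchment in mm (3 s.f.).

d ≈ 35.1 mm

Direct runoff: 0.00, 13.80, 34.60, 82.40, 55.20, 37.00, 24.80, 16.60, 11.40, 47.20, 0.00 L/s; ΣQ_DR = 323.0 L/s.
V = ΣQ_DR · Δt = 323.0 × 900 s = 2.907 × 10^5 L.
Over A = 0.829 ha, depth = V / A = 35.1 mm.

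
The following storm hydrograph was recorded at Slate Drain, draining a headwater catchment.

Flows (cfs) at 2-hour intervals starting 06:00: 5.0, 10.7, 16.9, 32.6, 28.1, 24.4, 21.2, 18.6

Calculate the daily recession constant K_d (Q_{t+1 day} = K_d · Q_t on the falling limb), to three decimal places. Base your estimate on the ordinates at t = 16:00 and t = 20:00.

K_d ≈ 0.196

Between t = 16:00 and t = 20:00 the flow falls from 24.4 to 18.6 cfs over 2×2 h = 4 h.
Per-interval ratio K = (18.6/24.4)^(1/2) = 0.8731; K_d = K^(24/2) = 0.196.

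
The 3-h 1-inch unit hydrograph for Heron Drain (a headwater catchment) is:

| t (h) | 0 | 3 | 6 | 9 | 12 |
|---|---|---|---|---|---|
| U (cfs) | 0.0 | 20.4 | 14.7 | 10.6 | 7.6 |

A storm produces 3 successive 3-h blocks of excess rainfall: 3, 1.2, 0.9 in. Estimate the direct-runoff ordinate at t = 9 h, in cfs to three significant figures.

Q ≈ 67.8 cfs

By discrete convolution, Q_j = Σ (P_i / 1 in) · U_{j−i}.
At t = 9 h (j=3): Q = (3/1)·10.6 + (1.2/1)·14.7 + (0.9/1)·20.4 = 67.8 cfs.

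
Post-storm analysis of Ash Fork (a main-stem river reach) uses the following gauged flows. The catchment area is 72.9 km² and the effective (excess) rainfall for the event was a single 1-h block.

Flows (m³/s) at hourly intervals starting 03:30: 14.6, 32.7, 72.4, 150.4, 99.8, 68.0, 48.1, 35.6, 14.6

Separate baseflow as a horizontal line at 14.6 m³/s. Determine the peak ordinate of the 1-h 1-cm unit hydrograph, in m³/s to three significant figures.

Direct runoff: 0.0, 18.1, 57.8, 135.8, 85.2, 53.4, 33.5, 21.0, 0.0 m³/s; ΣQ_DR = 404.8 m³/s, peak = 135.8 m³/s.
Runoff depth d = ΣQ_DR·Δt / A = 404.8 × 3600 / (72.9 km²) = 19.99 mm.
The 1-cm UH is the DRH scaled by (10 mm)/d, so U_p = 135.8 × 10/19.99 = 67.9 m³/s.

U_p ≈ 67.9 m³/s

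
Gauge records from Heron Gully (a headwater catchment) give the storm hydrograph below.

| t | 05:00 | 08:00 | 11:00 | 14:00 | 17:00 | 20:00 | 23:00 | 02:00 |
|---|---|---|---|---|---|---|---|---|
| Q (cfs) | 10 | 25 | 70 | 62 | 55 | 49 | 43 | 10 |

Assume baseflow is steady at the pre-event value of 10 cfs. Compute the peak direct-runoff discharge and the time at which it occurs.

Subtracting baseflow gives direct-runoff ordinates: 0.0, 15.0, 60.0, 52.0, 45.0, 39.0, 33.0, 0.0 cfs.
The maximum is 60.0 cfs, occurring at the reading for t = 11:00.

Q_p = 60.0 cfs at t = 11:00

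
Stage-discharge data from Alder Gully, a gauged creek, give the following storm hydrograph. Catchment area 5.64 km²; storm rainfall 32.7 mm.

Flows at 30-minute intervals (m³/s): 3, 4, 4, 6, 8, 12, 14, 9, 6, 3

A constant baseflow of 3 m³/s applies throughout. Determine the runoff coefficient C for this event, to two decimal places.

C ≈ 0.38

ΣQ_DR = 39.00 m³/s; V = ΣQ_DR·Δt = 70200 m³.
Runoff depth d = V / A = 12.45 mm.
C = d / P = 12.45 / 32.7 = 0.38.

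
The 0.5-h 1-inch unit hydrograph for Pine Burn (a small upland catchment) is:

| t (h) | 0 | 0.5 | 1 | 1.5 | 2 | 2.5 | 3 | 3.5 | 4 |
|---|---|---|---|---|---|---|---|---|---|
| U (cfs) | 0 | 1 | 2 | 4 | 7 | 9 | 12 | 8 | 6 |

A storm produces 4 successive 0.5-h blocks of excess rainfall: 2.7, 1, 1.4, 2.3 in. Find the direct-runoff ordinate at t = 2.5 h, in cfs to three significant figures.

By discrete convolution, Q_j = Σ (P_i / 1 in) · U_{j−i}.
At t = 2.5 h (j=5): Q = (2.7/1)·9 + (1/1)·7 + (1.4/1)·4 + (2.3/1)·2 = 41.5 cfs.

Q ≈ 41.5 cfs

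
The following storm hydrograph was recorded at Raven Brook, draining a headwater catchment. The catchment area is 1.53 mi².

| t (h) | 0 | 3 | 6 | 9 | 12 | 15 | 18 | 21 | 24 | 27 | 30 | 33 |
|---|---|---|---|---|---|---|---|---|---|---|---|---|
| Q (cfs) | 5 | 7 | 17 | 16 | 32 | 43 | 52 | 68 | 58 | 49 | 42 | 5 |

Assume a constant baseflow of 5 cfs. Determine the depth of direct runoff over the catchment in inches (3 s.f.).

Direct runoff: 0.0, 2.0, 12.0, 11.0, 27.0, 38.0, 47.0, 63.0, 53.0, 44.0, 37.0, 0.0 cfs; ΣQ_DR = 334.0 cfs.
V = ΣQ_DR · Δt = 334.0 × 10800 s = 3.607 × 10^6 ft³.
Over A = 1.53 mi², depth = V / A = 1.01 in.

d ≈ 1.01 in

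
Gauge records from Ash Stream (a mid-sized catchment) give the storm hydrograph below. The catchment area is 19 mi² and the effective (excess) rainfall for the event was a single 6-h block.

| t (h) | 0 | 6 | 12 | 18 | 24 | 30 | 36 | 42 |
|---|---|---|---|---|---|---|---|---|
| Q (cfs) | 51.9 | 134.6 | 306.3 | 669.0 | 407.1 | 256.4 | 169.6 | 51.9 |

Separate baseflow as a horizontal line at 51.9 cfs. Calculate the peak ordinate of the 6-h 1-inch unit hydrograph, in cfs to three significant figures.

Direct runoff: 0.0, 82.7, 254.4, 617.1, 355.2, 204.5, 117.7, 0.0 cfs; ΣQ_DR = 1632 cfs, peak = 617.1 cfs.
Runoff depth d = ΣQ_DR·Δt / A = 1632 × 21600 / (19 mi²) = 0.7984 in.
The 1-inch UH is the DRH scaled by (1 in)/d, so U_p = 617.1 × 1/0.7984 = 773 cfs.

U_p ≈ 773 cfs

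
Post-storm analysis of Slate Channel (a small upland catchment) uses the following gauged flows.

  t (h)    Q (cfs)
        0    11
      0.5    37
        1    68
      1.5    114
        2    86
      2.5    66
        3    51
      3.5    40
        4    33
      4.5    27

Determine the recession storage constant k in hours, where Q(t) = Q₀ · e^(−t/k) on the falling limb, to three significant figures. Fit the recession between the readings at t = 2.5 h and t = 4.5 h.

k ≈ 2.24 h

On the falling limb, Q drops from 66 to 27 cfs between t = 2.5 h and t = 4.5 h (Δt = 2 h).
k = −Δt / ln(Q₂/Q₁) = −2 / ln(27/66) = 2.24 h.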